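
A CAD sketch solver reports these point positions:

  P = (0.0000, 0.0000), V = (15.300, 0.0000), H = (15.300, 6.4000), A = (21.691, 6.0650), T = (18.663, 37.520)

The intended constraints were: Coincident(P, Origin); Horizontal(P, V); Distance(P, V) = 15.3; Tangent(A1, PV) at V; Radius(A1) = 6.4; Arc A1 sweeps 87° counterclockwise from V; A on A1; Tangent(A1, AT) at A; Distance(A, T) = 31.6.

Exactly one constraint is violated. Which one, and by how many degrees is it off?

Tangent(A1, AT) at A — off by 8.50°.

P = (0.00, 0.00) ✓; P.y = 0.00, V.y = 0.00 ✓; |PV| = 15.30 ✓; ∠(HV, VP) = 90.00° ✓; |HV| = 6.400 ✓; bearing(H→A) − bearing(H→V) = 87.00° ✓; |HA| = 6.400 ✓; ∠(HA, AT) = 81.50° ✗; |AT| = 31.60 ✓.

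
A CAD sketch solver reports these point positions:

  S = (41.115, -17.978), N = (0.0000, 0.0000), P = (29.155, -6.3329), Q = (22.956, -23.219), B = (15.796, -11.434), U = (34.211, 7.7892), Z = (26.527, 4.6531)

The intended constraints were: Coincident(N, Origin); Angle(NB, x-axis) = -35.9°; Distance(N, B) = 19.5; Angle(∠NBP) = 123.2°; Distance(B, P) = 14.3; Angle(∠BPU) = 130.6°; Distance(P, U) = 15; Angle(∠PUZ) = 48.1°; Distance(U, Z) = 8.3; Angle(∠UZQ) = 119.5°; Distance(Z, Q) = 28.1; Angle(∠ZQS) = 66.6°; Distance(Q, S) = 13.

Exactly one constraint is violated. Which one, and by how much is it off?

Distance(Q, S) = 13 — off by 5.90.

N = (0.00, 0.00) ✓; NB at -35.90° ✓; |NB| = 19.50 ✓; ∠NBP = 123.2° ✓; |BP| = 14.30 ✓; ∠BPU = 130.6° ✓; |PU| = 15.00 ✓; ∠PUZ = 48.10° ✓; |UZ| = 8.299 ✓; ∠UZQ = 119.5° ✓; |ZQ| = 28.10 ✓; ∠ZQS = 66.60° ✓; |QS| = 18.90 ✗.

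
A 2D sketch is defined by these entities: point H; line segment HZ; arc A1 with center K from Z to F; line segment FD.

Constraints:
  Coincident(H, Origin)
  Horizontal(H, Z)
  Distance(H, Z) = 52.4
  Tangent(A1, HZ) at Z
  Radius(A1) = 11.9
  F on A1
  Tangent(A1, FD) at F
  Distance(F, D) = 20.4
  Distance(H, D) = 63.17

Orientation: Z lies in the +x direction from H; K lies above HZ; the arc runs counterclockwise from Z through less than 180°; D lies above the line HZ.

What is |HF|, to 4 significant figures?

65.16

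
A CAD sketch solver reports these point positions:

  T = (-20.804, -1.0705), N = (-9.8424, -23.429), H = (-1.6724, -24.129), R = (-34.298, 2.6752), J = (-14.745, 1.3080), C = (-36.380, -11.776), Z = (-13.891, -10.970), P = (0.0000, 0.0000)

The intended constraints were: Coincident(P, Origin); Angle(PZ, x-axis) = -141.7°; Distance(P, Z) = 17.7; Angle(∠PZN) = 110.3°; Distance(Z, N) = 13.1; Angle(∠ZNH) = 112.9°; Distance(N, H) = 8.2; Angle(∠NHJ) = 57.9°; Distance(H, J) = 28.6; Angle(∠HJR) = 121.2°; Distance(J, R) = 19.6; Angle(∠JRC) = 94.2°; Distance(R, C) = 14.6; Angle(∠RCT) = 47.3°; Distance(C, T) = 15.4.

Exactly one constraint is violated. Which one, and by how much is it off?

Distance(C, T) = 15.4 — off by 3.50.

P = (0.00, 0.00) ✓; PZ at -141.7° ✓; |PZ| = 17.70 ✓; ∠PZN = 110.3° ✓; |ZN| = 13.10 ✓; ∠ZNH = 112.9° ✓; |NH| = 8.200 ✓; ∠NHJ = 57.90° ✓; |HJ| = 28.60 ✓; ∠HJR = 121.2° ✓; |JR| = 19.60 ✓; ∠JRC = 94.20° ✓; |RC| = 14.60 ✓; ∠RCT = 47.30° ✓; |CT| = 18.90 ✗.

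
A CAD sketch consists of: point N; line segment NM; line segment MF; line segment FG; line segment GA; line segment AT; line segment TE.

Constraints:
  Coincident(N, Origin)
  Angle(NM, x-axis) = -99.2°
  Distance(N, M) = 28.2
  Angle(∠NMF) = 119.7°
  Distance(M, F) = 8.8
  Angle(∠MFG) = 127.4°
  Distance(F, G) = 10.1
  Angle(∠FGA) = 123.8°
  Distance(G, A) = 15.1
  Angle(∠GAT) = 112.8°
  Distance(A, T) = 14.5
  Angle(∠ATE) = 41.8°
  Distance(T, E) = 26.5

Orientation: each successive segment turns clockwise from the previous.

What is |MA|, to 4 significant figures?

24.48

N is at the origin; NM runs at -99.2° with length 28.2, so M = (-4.509, -27.84). ∠NMF = 119.7° gives MF at -159.5° from the x-axis; with |MF| = 8.8, F = (-12.75, -30.92). ∠MFG = 127.4° gives FG at 147.9° from the x-axis; with |FG| = 10.1, G = (-21.31, -25.55). ∠FGA = 123.8° gives GA at 91.70° from the x-axis; with |GA| = 15.1, A = (-21.76, -10.46). Then |MA| = |A − M| = 24.48.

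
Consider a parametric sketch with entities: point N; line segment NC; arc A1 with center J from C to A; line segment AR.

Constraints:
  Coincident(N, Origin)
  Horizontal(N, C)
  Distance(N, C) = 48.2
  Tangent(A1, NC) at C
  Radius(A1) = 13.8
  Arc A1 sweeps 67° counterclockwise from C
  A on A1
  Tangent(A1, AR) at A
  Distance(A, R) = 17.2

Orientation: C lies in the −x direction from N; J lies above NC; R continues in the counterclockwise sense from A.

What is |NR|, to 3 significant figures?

37.6

On A1, C sits at bearing -90° from J; a 67° counterclockwise sweep puts A at bearing -23°, so A = J + 13.8·(cos -23°, sin -23°) = (-35.5, 8.41). The tangent condition forces JA to be normal to AR, so AR runs along (−sin -23°, cos -23°); with |AR| = 17.2, R = (-28.8, 24.2). Then |NR| = |R − N| = 37.6.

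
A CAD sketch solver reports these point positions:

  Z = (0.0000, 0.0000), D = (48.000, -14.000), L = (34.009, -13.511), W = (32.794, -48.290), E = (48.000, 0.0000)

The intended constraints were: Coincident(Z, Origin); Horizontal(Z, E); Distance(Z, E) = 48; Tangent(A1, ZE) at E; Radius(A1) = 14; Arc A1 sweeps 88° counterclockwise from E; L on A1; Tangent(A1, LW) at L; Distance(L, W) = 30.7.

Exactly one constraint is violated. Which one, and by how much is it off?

Distance(L, W) = 30.7 — off by 4.10.

Z = (0.00, 0.00) ✓; Z.y = 0.00, E.y = 0.00 ✓; |ZE| = 48.00 ✓; ∠(DE, EZ) = 90.00° ✓; |DE| = 14.00 ✓; bearing(D→L) − bearing(D→E) = 88.00° ✓; |DL| = 14.00 ✓; ∠(DL, LW) = 90.00° ✓; |LW| = 34.80 ✗.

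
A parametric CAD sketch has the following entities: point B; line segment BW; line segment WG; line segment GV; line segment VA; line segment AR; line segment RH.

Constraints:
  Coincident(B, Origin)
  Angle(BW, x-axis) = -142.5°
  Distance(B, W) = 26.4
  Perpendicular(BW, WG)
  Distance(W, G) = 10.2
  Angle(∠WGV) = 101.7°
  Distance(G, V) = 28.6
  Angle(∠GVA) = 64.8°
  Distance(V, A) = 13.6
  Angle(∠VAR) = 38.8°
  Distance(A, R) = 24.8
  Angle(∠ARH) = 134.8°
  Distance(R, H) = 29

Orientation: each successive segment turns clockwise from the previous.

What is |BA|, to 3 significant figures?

3.19

∠WGV = 101.7° gives GV at 49.2° from the x-axis; with |GV| = 28.6, V = (-8.47, 13.7). ∠GVA = 64.8° gives VA at -66.0° from the x-axis; with |VA| = 13.6, A = (-2.93, 1.25). Then |BA| = |A − B| = 3.19.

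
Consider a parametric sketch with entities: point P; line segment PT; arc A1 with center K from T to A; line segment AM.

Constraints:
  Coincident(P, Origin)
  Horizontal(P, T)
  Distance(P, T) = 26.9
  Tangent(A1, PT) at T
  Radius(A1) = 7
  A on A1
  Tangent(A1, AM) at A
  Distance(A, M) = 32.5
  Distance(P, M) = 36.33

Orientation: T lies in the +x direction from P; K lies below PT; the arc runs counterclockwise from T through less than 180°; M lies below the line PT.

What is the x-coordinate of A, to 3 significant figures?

20.3

P is at the origin; PT is horizontal with |PT| = 26.9 and T on the +x side, so T = (26.9, 0.00). The tangent condition forces KT to be normal to PT, so K = T + (0, -7) = (26.9, -7.00). Since KA ⟂ AM (tangency), |KM| = √(7.0² + 32.5²) = 33.2 regardless of where A sits on A1. So M lies on both circle(P, 36.33) and circle(K, 33.2); the below-PT intersection is M = (9.20, -35.1). A is the foot of the tangent from M: A = (20.3, -4.61).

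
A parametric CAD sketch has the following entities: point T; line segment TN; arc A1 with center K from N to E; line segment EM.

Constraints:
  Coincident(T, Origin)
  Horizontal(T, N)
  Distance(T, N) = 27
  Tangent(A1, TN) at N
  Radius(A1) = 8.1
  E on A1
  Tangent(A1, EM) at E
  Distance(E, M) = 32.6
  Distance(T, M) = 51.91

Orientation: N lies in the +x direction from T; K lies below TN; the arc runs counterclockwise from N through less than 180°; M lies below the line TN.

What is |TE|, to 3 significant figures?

22.4

Checks: |KE| = 8.100 ✓; ∠(KE, EM) = 90.00° ✓; |EM| = 32.60 ✓; |TM| = 51.91 ✓.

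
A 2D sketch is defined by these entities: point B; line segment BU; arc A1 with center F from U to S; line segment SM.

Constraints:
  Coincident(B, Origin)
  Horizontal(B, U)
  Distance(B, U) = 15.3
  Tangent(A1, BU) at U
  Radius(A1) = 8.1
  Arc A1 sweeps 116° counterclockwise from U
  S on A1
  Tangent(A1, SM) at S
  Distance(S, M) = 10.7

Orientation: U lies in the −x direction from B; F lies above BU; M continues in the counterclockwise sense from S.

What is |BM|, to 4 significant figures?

24.78

B is at the origin; BU is horizontal with |BU| = 15.3 and U on the −x side, so U = (-15.30, 0.000). The tangent condition forces FU to be normal to BU, so F = U + (0, 8.1) = (-15.30, 8.100). On A1, U sits at bearing -90° from F; a 116° counterclockwise sweep puts S at bearing 26°, so S = F + 8.1·(cos 26°, sin 26°) = (-8.020, 11.65). A1 meets SM tangentially, so FS is at right angles to SM, so SM runs along (−sin 26°, cos 26°); with |SM| = 10.7, M = (-12.71, 21.27). Then |BM| = |M − B| = 24.78.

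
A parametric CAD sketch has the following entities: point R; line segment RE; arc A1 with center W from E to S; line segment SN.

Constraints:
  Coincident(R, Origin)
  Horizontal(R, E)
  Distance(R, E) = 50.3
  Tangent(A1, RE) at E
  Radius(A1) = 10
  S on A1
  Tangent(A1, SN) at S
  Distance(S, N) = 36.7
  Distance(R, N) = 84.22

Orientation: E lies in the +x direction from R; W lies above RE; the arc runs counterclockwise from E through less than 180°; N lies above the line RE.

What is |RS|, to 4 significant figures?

59.72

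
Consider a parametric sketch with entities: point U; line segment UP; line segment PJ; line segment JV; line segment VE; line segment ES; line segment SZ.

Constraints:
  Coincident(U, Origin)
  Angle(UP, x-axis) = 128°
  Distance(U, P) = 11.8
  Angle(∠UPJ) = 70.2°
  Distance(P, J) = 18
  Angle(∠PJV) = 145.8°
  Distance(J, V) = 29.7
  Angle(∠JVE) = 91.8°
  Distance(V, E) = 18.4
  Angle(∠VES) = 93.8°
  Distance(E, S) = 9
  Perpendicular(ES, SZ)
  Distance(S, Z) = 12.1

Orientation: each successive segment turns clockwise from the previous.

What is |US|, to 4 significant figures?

26.75

U is at the origin; UP runs at 128.0° with length 11.8, so P = (-7.265, 9.299). ∠UPJ = 70.2° gives PJ at 18.20° from the x-axis; with |PJ| = 18.0, J = (9.835, 14.92). ∠PJV = 145.8° gives JV at -16.00° from the x-axis; with |JV| = 29.7, V = (38.38, 6.734). ∠JVE = 91.8° gives VE at -104.2° from the x-axis; with |VE| = 18.4, E = (33.87, -11.10). ∠VES = 93.8° gives ES at 169.6° from the x-axis; with |ES| = 9.0, S = (25.02, -9.479). Then |US| = |S − U| = 26.75.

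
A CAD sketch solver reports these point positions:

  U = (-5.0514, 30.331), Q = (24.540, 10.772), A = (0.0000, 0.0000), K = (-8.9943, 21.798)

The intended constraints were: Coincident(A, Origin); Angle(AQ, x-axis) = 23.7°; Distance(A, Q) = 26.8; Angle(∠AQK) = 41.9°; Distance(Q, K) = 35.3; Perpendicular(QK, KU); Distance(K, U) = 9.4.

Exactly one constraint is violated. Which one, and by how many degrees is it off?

Perpendicular(QK, KU) — off by 6.60°.

A = (0.00, 0.00) ✓; AQ at 23.70° ✓; |AQ| = 26.80 ✓; ∠AQK = 41.90° ✓; |QK| = 35.30 ✓; ∠(QK, KU) = 96.60° ✗; |KU| = 9.400 ✓.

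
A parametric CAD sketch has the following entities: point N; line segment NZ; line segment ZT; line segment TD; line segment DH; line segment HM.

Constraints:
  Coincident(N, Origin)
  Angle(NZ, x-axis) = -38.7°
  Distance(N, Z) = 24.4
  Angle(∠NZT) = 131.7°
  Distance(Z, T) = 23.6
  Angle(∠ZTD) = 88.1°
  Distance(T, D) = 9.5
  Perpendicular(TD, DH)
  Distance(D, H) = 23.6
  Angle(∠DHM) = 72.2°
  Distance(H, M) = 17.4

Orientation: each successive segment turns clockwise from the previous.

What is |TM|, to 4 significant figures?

19.60

N is at the origin; NZ runs at -38.7° with length 24.4, so Z = (19.04, -15.26). ∠NZT = 131.7° gives ZT at -87.00° from the x-axis; with |ZT| = 23.6, T = (20.28, -38.82). ∠ZTD = 88.1° gives TD at -178.9° from the x-axis; with |TD| = 9.5, D = (10.78, -39.01). TD is perpendicular to DH, so DH runs at 91.10°; with |DH| = 23.6, H = (10.33, -15.41). ∠DHM = 72.2° gives HM at -16.70° from the x-axis; with |HM| = 17.4, M = (26.99, -20.41). Then |TM| = |M − T| = 19.60.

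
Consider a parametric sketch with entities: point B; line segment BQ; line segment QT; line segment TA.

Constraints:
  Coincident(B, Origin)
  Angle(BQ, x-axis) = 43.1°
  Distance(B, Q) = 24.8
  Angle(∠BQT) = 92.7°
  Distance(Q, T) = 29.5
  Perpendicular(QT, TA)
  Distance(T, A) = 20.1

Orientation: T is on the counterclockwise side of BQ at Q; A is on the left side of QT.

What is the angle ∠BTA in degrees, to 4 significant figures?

51.07°

B is at the origin; BQ runs at 43.1° with length 24.8, so Q = 24.8·(cos 43.1°, sin 43.1°) = (18.11, 16.95). ∠BQT = 92.7°, so QT runs at 43.1° + (180° − 92.7°) = 130.4° from the x-axis; with |QT| = 29.5, T = Q + 29.5·(cos 130.4°, sin 130.4°) = (-1.012, 39.41). QT ⟂ TA; with |TA| = 20.1 on the left of QT, A = T + 20.1·(-0.7615, -0.6481) = (-16.32, 26.38). Then cos ∠BTA = TB·TA / (|TB||TA|), giving 51.07°.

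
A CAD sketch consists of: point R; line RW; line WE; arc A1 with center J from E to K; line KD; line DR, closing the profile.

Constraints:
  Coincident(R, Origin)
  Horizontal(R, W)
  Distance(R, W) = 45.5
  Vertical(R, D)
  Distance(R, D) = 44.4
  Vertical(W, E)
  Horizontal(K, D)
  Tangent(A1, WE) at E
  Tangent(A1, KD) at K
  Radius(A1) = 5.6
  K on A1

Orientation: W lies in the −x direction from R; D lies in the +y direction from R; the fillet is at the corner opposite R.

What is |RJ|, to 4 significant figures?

55.65

R is at the origin; R and W share the same y with |RW| = 45.5 and W on the −x side, so W = (-45.50, 0.000). R and D share the same x with |RD| = 44.4 and D on the +y side, so D = (0.000, 44.40). The virtual corner opposite R is at (-45.50, 44.40). Tangency of A1 to WE means the radius JE is perpendicular to WE and tangency of A1 to KD means the radius JK is perpendicular to KD, with radius 5.6, so the center J sits 5.6 in from both sides at J = (-39.90, 38.80). Then |RJ| = |J − R| = 55.65.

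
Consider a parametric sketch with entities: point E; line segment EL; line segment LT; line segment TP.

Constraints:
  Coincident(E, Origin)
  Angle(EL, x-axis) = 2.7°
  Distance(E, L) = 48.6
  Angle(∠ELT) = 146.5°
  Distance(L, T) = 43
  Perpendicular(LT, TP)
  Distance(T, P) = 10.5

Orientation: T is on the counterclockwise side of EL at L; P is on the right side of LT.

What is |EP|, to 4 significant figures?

91.49

E is at the origin; EL runs at 2.7° with length 48.6, so L = 48.6·(cos 2.7°, sin 2.7°) = (48.55, 2.289). ∠ELT = 146.5°, so LT runs at 2.7° + (180° − 146.5°) = 36.20° from the x-axis; with |LT| = 43.0, T = L + 43.0·(cos 36.20°, sin 36.20°) = (83.25, 27.69). LT ⟂ TP; with |TP| = 10.5 on the right of LT, P = T + 10.5·(0.5906, -0.8070) = (89.45, 19.21). Then |EP| = |P − E| = 91.49.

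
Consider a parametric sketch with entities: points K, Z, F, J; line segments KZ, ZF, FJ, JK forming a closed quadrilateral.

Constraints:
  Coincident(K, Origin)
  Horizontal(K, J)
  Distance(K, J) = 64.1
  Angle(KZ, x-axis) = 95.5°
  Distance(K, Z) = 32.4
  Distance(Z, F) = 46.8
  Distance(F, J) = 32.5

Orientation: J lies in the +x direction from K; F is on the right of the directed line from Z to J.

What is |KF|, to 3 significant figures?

31.6

Checks: |ZF| = 46.80 ✓; |FJ| = 32.50 ✓.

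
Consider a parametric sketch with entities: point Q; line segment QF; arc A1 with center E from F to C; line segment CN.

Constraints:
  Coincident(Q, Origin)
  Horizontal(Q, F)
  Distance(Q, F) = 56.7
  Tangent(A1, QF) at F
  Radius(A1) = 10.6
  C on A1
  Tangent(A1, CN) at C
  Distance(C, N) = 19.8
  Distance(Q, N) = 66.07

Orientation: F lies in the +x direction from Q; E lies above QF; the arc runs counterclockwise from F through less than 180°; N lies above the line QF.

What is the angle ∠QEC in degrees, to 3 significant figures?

164°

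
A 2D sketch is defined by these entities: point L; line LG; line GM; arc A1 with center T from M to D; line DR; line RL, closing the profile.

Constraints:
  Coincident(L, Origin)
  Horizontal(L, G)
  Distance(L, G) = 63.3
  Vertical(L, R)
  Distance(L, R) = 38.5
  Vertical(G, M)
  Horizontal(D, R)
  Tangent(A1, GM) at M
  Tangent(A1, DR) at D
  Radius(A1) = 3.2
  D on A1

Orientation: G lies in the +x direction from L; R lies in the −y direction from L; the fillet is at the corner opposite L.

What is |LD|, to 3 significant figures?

71.4

The virtual corner opposite L is at (63.3, -38.5). Since A1 is tangent to GM there, TM ⟂ GM and A1 meets DR tangentially, so TD is at right angles to DR, with radius 3.2, so the center T sits 3.2 in from both sides at T = (60.1, -35.3). That places the tangent points at M = (63.3, -35.3) on GM and D = (60.1, -38.5) on DR. Then |LD| = |D − L| = 71.4.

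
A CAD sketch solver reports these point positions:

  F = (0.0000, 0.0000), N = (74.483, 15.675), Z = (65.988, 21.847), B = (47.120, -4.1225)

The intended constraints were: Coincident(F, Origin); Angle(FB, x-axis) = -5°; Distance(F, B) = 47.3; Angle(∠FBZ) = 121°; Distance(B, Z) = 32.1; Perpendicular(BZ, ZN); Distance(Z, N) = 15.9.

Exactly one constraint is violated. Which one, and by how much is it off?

Distance(Z, N) = 15.9 — off by 5.40.

F = (0.00, 0.00) ✓; FB at -5.000° ✓; |FB| = 47.30 ✓; ∠FBZ = 121.0° ✓; |BZ| = 32.10 ✓; ∠(BZ, ZN) = 90.00° ✓; |ZN| = 10.50 ✗.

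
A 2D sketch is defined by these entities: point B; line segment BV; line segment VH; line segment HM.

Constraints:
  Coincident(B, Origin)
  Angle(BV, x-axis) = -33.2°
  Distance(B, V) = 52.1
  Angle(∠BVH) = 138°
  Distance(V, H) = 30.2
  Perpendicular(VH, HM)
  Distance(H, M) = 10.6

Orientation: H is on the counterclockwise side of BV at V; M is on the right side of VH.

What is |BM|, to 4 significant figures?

82.56

B is at the origin; BV runs at -33.2° with length 52.1, so V = 52.1·(cos -33.2°, sin -33.2°) = (43.60, -28.53). ∠BVH = 138.0°, so VH runs at -33.2° + (180° − 138.0°) = 8.800° from the x-axis; with |VH| = 30.2, H = V + 30.2·(cos 8.800°, sin 8.800°) = (73.44, -23.91). VH is perpendicular to HM; with |HM| = 10.6 on the right of VH, M = H + 10.6·(0.1530, -0.9882) = (75.06, -34.38). Then |BM| = |M − B| = 82.56.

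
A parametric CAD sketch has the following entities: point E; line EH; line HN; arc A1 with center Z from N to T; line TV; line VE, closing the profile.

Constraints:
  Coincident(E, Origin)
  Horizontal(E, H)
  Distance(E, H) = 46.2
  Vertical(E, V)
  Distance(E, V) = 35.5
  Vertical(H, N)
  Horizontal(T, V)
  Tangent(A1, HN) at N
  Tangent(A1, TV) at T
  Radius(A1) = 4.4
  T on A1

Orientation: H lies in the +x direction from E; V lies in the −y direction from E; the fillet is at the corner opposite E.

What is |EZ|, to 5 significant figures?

52.100

E and V share the same x with |EV| = 35.5 and V on the −y side, so V = (0.0000, -35.500). The virtual corner opposite E is at (46.200, -35.500). Since A1 is tangent to HN there, ZN ⟂ HN and tangency of A1 to TV means the radius ZT is perpendicular to TV, with radius 4.4, so the center Z sits 4.4 in from both sides at Z = (41.800, -31.100). Then |EZ| = |Z − E| = 52.100.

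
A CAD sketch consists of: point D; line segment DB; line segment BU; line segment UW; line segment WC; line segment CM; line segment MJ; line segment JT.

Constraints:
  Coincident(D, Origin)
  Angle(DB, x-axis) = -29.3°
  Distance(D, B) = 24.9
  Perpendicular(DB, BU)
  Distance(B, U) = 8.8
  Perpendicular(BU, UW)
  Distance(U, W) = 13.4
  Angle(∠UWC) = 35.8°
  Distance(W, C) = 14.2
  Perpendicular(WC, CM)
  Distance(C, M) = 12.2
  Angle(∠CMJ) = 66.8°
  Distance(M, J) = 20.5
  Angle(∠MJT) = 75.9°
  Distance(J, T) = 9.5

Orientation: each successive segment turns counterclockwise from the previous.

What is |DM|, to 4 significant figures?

31.89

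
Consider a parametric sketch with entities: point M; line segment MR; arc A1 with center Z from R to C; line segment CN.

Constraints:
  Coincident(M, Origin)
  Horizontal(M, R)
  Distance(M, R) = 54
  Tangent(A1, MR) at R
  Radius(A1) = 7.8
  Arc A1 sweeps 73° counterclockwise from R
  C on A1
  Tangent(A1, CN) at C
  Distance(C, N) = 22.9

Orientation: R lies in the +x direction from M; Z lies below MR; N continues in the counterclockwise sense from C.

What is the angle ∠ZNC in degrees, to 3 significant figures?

18.8°

On A1, R sits at bearing 90° from Z; a 73° counterclockwise sweep puts C at bearing 163°, so C = Z + 7.8·(cos 163°, sin 163°) = (46.5, -5.52). A1 meets CN tangentially, so ZC is at right angles to CN, so CN runs along (−sin 163°, cos 163°); with |CN| = 22.9, N = (39.8, -27.4). Then cos ∠ZNC = NZ·NC / (|NZ||NC|), giving 18.8°.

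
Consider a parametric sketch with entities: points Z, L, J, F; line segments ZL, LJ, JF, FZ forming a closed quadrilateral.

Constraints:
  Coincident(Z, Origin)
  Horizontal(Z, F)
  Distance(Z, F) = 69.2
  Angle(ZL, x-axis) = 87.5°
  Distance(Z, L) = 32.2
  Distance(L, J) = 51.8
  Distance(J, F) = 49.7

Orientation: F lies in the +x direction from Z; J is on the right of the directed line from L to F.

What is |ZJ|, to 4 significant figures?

26.80

Checks: |LJ| = 51.80 ✓; |JF| = 49.70 ✓.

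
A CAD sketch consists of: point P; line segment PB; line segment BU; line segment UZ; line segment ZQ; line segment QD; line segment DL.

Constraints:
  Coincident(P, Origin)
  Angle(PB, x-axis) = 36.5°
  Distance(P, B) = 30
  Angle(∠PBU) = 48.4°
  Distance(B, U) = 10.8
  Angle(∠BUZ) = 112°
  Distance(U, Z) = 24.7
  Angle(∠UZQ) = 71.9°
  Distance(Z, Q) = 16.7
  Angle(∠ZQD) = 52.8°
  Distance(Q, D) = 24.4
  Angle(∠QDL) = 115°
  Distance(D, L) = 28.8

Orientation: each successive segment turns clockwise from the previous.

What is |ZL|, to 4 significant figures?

29.41

∠ZQD = 52.8° gives QD at -38.40° from the x-axis; with |QD| = 24.4, D = (18.99, 1.447). ∠QDL = 115.0° gives DL at -103.4° from the x-axis; with |DL| = 28.8, L = (12.32, -26.57). Then |ZL| = |L − Z| = 29.41.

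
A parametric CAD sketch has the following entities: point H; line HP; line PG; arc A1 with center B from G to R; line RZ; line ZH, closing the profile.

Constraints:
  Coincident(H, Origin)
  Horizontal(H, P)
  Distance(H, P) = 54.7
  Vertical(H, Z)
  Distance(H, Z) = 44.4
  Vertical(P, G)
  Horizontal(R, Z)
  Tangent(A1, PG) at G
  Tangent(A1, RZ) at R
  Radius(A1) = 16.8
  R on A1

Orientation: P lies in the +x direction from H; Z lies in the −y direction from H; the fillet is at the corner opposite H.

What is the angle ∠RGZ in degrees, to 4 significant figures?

27.93°

H is at the origin; H and P share the same y with |HP| = 54.7 and P on the +x side, so P = (54.70, 0.000). H and Z share the same x with |HZ| = 44.4 and Z on the −y side, so Z = (0.000, -44.40). The virtual corner opposite H is at (54.70, -44.40). Tangency of A1 to PG means the radius BG is perpendicular to PG and A1 meets RZ tangentially, so BR is at right angles to RZ, with radius 16.8, so the center B sits 16.8 in from both sides at B = (37.90, -27.60). That places the tangent points at G = (54.70, -27.60) on PG and R = (37.90, -44.40) on RZ. Then cos ∠RGZ = GR·GZ / (|GR||GZ|), giving 27.93°.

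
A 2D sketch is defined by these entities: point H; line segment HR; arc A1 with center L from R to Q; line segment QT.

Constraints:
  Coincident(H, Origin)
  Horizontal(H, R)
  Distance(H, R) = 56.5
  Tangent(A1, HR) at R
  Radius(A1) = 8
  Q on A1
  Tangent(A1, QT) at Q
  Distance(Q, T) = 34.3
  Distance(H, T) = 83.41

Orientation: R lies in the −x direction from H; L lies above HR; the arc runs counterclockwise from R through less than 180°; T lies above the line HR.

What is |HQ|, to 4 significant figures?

52.38

Checks: ∠(LR, RH) = 90.00° ✓; |LQ| = 8.000 ✓; ∠(LQ, QT) = 90.00° ✓; |QT| = 34.30 ✓; |HT| = 83.41 ✓.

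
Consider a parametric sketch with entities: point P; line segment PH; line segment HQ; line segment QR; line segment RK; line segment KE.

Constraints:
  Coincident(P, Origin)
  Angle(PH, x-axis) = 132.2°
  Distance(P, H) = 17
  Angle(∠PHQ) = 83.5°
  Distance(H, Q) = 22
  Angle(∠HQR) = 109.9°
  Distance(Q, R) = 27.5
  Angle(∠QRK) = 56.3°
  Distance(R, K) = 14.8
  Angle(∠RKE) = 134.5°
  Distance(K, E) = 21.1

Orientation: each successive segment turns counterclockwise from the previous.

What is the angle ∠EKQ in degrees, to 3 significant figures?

43.4°

P is at the origin; PH runs at 132.2° with length 17.0, so H = (-11.4, 12.6). ∠PHQ = 83.5° gives HQ at -131° from the x-axis; with |HQ| = 22.0, Q = (-25.9, -3.93). ∠HQR = 109.9° gives QR at -61.2° from the x-axis; with |QR| = 27.5, R = (-12.7, -28.0). ∠QRK = 56.3° gives RK at 62.5° from the x-axis; with |RK| = 14.8, K = (-5.86, -14.9). ∠RKE = 134.5° gives KE at 108° from the x-axis; with |KE| = 21.1, E = (-12.4, 5.16). Then cos ∠EKQ = KE·KQ / (|KE||KQ|), giving 43.4°.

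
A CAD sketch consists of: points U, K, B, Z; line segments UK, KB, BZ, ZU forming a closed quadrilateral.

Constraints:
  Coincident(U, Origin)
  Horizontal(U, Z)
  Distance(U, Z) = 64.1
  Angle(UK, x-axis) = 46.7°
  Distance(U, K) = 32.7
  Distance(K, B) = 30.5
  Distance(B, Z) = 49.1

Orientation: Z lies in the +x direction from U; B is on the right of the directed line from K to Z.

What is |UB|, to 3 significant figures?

16.4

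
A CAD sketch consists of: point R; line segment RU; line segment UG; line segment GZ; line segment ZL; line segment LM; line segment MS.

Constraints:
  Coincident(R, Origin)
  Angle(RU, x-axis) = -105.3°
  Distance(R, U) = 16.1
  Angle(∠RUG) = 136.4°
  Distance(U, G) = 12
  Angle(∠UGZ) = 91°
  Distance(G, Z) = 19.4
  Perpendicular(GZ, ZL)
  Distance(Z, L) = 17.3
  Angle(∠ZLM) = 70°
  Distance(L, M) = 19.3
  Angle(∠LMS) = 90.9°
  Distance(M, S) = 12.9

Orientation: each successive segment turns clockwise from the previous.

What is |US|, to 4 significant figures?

14.64

R is at the origin; RU runs at -105.3° with length 16.1, so U = (-4.248, -15.53). ∠RUG = 136.4° gives UG at -148.9° from the x-axis; with |UG| = 12.0, G = (-14.52, -21.73). ∠UGZ = 91.0° gives GZ at 122.1° from the x-axis; with |GZ| = 19.4, Z = (-24.83, -5.294). The perpendicularity gives ZL at right angles to GZ, so ZL runs at 32.10°; with |ZL| = 17.3, L = (-10.18, 3.900). ∠ZLM = 70.0° gives LM at -77.90° from the x-axis; with |LM| = 19.3, M = (-6.132, -14.97). ∠LMS = 90.9° gives MS at -167.0° from the x-axis; with |MS| = 12.9, S = (-18.70, -17.87). Then |US| = |S − U| = 14.64.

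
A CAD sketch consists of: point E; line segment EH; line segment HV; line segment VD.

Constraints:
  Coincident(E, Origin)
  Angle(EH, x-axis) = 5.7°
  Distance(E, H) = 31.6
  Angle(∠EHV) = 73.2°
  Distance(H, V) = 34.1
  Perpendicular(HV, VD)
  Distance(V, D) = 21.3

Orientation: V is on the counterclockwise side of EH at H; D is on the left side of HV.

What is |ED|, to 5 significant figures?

26.523

∠EHV = 73.2°, so HV runs at 5.7° + (180° − 73.2°) = 112.50° from the x-axis; with |HV| = 34.1, V = H + 34.1·(cos 112.50°, sin 112.50°) = (18.394, 34.643). HV ⟂ VD; with |VD| = 21.3 on the left of HV, D = V + 21.3·(-0.92388, -0.38268) = (-1.2844, 26.492). Then |ED| = |D − E| = 26.523.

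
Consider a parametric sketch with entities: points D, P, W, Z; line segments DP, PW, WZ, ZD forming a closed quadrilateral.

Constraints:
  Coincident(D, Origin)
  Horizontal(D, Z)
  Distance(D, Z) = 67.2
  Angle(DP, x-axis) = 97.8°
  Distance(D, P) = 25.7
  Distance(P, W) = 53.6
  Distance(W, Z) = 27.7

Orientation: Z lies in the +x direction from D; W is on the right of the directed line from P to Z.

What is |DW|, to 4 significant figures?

40.51

Checks: |PW| = 53.60 ✓; |WZ| = 27.70 ✓.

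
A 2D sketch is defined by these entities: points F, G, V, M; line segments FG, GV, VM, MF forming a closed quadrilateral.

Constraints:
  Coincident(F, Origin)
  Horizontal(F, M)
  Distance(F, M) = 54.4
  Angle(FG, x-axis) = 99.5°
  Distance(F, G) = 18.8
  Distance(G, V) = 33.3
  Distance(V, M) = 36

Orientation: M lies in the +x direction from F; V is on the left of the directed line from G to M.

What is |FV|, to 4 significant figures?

39.15

F is at the origin; FM is horizontal with |FM| = 54.4 and M in +x, so M = (54.4, 0). FG runs at 99.5° with |FG| = 18.8, so G = (-3.103, 18.54). V is determined by |GV| = 33.3 and |VM| = 36.0 together: it lies at the intersection of circle(G, 33.3) and circle(M, 36.0). With |GM| = 60.42, the foot of the radical line on GM is 28.66 from G and the perpendicular offset is √(33.3² − 28.66²) = 16.95. Taking the left-of-GM solution: V = (29.38, 25.88).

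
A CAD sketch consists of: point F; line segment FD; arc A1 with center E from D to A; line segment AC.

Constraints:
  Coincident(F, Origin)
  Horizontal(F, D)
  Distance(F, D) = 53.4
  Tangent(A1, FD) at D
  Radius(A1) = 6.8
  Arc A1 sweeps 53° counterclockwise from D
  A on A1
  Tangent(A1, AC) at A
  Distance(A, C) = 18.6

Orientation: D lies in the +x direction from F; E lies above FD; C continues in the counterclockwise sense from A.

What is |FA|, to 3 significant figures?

58.9

F is at the origin; FD is horizontal with |FD| = 53.4 and D on the +x side, so D = (53.4, 0.00). A1 meets FD tangentially, so ED is at right angles to FD, so E = D + (0, 6.8) = (53.4, 6.80). On A1, D sits at bearing -90° from E; a 53° counterclockwise sweep puts A at bearing -37°, so A = E + 6.8·(cos -37°, sin -37°) = (58.8, 2.71). Then |FA| = |A − F| = 58.9.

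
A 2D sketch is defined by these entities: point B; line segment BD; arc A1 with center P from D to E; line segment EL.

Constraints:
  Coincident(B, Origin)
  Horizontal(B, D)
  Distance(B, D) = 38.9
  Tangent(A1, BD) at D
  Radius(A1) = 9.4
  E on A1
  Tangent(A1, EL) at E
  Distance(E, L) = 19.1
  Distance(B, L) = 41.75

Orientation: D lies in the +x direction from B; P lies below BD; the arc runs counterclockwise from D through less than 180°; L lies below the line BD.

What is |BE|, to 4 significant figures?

31.07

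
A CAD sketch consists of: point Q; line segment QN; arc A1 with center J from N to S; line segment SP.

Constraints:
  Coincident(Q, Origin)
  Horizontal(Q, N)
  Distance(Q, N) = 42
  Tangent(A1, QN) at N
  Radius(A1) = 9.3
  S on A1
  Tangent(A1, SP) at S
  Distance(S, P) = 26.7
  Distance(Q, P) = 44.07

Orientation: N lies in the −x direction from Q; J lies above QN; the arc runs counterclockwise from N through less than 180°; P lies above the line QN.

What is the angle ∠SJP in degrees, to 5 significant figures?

70.796°

Q is at the origin; QN is horizontal with |QN| = 42.0 and N on the −x side, so N = (-42.000, 0.0000). Tangency of A1 to QN means the radius JN is perpendicular to QN, so J = N + (0, 9.3) = (-42.000, 9.3000). Since JS ⟂ SP (tangency), |JP| = √(9.3² + 26.7²) = 28.273 regardless of where S sits on A1. So P lies on both circle(Q, 44.07) and circle(J, 28.273); the above-QN intersection is P = (-28.121, 33.932). S is the foot of the tangent from P: S = (-32.847, 7.6538).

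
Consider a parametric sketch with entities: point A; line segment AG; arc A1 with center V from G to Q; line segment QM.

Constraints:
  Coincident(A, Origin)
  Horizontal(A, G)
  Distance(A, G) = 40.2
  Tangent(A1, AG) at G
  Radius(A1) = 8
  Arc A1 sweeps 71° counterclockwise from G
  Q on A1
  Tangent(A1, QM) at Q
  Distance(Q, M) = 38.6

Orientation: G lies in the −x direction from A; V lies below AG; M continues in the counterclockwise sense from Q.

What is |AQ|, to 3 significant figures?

48.1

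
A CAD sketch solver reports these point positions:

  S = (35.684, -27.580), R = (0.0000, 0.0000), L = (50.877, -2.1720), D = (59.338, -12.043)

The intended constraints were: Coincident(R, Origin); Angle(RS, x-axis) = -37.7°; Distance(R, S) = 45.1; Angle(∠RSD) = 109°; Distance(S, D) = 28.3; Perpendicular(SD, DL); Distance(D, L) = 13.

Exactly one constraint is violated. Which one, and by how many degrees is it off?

Perpendicular(SD, DL) — off by 7.30°.

R = (0.00, 0.00) ✓; RS at -37.70° ✓; |RS| = 45.10 ✓; ∠RSD = 109.0° ✓; |SD| = 28.30 ✓; ∠(SD, DL) = 97.30° ✗; |DL| = 13.00 ✓.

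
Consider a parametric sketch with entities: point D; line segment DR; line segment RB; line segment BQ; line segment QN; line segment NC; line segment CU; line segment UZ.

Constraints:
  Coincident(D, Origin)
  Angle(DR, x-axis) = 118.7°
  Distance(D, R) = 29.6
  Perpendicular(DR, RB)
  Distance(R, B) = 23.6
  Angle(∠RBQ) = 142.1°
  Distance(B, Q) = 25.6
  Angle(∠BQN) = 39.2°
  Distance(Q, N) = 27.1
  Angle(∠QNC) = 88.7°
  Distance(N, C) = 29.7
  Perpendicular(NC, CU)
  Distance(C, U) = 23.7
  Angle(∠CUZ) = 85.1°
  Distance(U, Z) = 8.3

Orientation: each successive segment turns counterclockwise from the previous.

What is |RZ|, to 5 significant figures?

40.024

D is at the origin; DR runs at 118.7° with length 29.6, so R = (-14.215, 25.964). DR ⟂ RB, so RB runs at -151.30°; with |RB| = 23.6, B = (-34.915, 14.630). ∠RBQ = 142.1° gives BQ at -113.40° from the x-axis; with |BQ| = 25.6, Q = (-45.082, -8.8643). ∠BQN = 39.2° gives QN at 27.400° from the x-axis; with |QN| = 27.1, N = (-21.022, 3.6071). ∠QNC = 88.7° gives NC at 118.70° from the x-axis; with |NC| = 29.7, C = (-35.285, 29.658). NC is perpendicular to CU, so CU runs at -151.30°; with |CU| = 23.7, U = (-56.073, 18.277). ∠CUZ = 85.1° gives UZ at -56.400° from the x-axis; with |UZ| = 8.3, Z = (-51.480, 11.364). Then |RZ| = |Z − R| = 40.024.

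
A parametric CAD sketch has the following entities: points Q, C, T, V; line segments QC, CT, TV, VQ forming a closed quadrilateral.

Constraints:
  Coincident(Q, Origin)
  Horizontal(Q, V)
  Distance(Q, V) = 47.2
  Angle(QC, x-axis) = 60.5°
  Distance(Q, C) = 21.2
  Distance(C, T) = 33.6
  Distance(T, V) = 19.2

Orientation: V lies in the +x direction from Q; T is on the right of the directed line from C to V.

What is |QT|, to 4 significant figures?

31.38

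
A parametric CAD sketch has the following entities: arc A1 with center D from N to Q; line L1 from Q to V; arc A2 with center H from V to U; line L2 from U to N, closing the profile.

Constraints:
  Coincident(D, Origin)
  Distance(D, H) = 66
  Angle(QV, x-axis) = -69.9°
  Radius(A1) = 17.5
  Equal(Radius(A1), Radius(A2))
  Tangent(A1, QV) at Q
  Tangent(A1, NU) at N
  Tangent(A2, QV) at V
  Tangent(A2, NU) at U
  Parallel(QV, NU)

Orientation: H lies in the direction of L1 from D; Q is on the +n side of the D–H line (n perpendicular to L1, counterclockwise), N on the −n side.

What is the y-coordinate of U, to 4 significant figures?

-67.99

The slot axis is L1's direction at -69.9°, so u = (cos -69.9°, sin -69.9°) = (0.3437, -0.9391) and n = (−sin -69.9°, cos -69.9°) = (0.9391, 0.3437). D is at the origin and H lies 66.0 along u from D, so H = 66.0·u = (22.68, -61.98). Tangency of A1 to both parallel lines with radius 17.5 puts Q and N at D ± 17.5·n: Q = (16.43, 6.014), N = (-16.43, -6.014). Equal radii place V and U the same way about H: V = H + 17.5·n = (39.12, -55.97), U = H − 17.5·n = (6.247, -67.99). So U.y = -67.99.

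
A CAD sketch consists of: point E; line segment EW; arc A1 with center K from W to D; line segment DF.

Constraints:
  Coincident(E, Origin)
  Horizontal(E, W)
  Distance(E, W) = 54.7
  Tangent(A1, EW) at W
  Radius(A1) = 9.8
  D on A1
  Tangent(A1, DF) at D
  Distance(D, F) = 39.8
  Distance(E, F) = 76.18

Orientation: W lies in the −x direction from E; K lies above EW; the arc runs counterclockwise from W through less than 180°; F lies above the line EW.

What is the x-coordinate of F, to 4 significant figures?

-56.83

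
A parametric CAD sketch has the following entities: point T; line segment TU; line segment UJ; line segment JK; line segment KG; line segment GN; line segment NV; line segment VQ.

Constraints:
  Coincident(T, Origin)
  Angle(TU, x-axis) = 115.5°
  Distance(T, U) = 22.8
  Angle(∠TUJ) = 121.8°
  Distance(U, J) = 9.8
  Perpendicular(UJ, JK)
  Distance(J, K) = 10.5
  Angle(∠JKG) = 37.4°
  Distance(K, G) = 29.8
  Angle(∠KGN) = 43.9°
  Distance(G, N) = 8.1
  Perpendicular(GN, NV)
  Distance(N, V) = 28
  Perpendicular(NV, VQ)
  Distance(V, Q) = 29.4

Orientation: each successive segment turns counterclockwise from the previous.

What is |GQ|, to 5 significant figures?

35.181

T is at the origin; TU runs at 115.5° with length 22.8, so U = (-9.8157, 20.579). ∠TUJ = 121.8° gives UJ at 173.70° from the x-axis; with |UJ| = 9.8, J = (-19.556, 21.654). UJ is perpendicular to JK, so JK runs at -96.300°; with |JK| = 10.5, K = (-20.709, 11.218). ∠JKG = 37.4° gives KG at 46.300° from the x-axis; with |KG| = 29.8, G = (-0.12038, 32.762). ∠KGN = 43.9° gives GN at -177.60° from the x-axis; with |GN| = 8.1, N = (-8.2133, 32.423). GN ⟂ NV, so NV runs at -87.600°; with |NV| = 28.0, V = (-7.0408, 4.4475). NV is perpendicular to VQ, so VQ runs at 2.4000°; with |VQ| = 29.4, Q = (22.333, 5.6787). Then |GQ| = |Q − G| = 35.181.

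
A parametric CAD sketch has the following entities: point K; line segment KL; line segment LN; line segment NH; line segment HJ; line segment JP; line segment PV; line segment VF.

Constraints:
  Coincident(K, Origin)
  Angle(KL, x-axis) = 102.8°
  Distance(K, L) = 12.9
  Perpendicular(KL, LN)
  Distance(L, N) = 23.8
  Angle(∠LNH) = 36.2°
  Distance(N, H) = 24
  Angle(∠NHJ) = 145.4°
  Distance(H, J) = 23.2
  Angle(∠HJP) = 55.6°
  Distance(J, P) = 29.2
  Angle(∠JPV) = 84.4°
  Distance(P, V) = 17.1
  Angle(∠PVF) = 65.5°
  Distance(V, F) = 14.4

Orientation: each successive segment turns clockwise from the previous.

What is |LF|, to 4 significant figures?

7.823

K is at the origin; KL runs at 102.8° with length 12.9, so L = (-2.858, 12.58). KL ⟂ LN, so LN runs at 12.80°; with |LN| = 23.8, N = (20.35, 17.85). ∠LNH = 36.2° gives NH at -131.0° from the x-axis; with |NH| = 24.0, H = (4.605, -0.2607). ∠NHJ = 145.4° gives HJ at -165.6° from the x-axis; with |HJ| = 23.2, J = (-17.87, -6.030). ∠HJP = 55.6° gives JP at 70.00° from the x-axis; with |JP| = 29.2, P = (-7.879, 21.41). ∠JPV = 84.4° gives PV at -25.60° from the x-axis; with |PV| = 17.1, V = (7.542, 14.02). ∠PVF = 65.5° gives VF at -140.1° from the x-axis; with |VF| = 14.4, F = (-3.505, 4.783). Then |LF| = |F − L| = 7.823.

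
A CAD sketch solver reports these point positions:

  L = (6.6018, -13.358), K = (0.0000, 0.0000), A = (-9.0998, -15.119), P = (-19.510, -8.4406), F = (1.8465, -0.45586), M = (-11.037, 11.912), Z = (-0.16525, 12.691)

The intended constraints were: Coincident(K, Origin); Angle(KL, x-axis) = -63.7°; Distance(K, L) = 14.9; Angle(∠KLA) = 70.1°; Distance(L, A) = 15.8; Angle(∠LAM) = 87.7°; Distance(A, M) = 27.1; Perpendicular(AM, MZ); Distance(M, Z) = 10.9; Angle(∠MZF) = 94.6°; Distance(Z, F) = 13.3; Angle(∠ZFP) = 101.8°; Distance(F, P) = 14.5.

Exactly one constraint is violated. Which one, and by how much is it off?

Distance(F, P) = 14.5 — off by 8.30.

K = (0.00, 0.00) ✓; KL at -63.70° ✓; |KL| = 14.90 ✓; ∠KLA = 70.10° ✓; |LA| = 15.80 ✓; ∠LAM = 87.70° ✓; |AM| = 27.10 ✓; ∠(AM, MZ) = 90.00° ✓; |MZ| = 10.90 ✓; ∠MZF = 94.60° ✓; |ZF| = 13.30 ✓; ∠ZFP = 101.8° ✓; |FP| = 22.80 ✗.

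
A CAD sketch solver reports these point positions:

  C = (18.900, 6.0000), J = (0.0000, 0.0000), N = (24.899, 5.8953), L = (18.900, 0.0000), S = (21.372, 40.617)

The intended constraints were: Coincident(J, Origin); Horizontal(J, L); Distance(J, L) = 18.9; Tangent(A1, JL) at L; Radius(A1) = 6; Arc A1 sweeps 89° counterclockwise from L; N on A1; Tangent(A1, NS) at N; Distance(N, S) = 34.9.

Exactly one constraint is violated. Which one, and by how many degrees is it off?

Tangent(A1, NS) at N — off by 6.80°.

J = (0.00, 0.00) ✓; J.y = 0.00, L.y = 0.00 ✓; |JL| = 18.90 ✓; ∠(CL, LJ) = 90.00° ✓; |CL| = 6.000 ✓; bearing(C→N) − bearing(C→L) = 89.00° ✓; |CN| = 6.000 ✓; ∠(CN, NS) = 83.20° ✗; |NS| = 34.90 ✓.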